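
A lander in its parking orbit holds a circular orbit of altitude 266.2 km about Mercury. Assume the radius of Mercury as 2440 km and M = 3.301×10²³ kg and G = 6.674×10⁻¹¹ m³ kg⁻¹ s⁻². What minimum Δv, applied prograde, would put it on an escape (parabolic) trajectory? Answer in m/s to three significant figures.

μ = GM = 6.674×10⁻¹¹ × 3.301×10²³ = 2.203×10¹³ m³/s².
r = 2440 + 266.2 = 2706.2 km = 2.7062×10⁶ m.
Circular speed v_c = √(μ/r) = 2853 m/s.
Escape speed v_esc = √(2μ/r) = √2 × v_c = 4035 m/s.
Δv = v_esc − v_c = 1182 m/s.

Δv ≈ 1180 m/s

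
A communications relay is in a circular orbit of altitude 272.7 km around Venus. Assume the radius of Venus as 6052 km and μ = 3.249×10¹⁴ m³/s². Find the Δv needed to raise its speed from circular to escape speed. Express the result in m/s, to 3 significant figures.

Δv ≈ 2970 m/s

r = 6052 + 272.7 = 6324.7 km = 6.3247×10⁶ m.
Circular speed v_c = √(μ/r) = 7167 m/s.
Escape speed v_esc = √(2μ/r) = √2 × v_c = 10140 m/s.
Δv = v_esc − v_c = 2969 m/s.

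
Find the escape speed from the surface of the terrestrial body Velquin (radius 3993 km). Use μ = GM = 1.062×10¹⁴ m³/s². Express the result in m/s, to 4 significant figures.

r = R = 3.993×10⁶ m.
Escape speed v_esc = √(2μ/r) = √(2 × 1.062×10¹⁴ / 3.993×10⁶) = √(5.319×10⁷) = 7293 m/s.

v_esc ≈ 7293 m/s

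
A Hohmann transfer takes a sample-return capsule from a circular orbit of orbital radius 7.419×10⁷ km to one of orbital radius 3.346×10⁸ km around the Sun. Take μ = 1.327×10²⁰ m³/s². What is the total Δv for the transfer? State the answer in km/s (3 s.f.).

Δv_total ≈ 19.7 km/s

r₁ = 7.419×10⁷ km = 7.419×10¹⁰ m.
r₂ = 3.346×10⁸ km = 3.346×10¹¹ m.
Transfer ellipse a_t = (r₁ + r₂)/2 = 2.044×10¹¹ m.
At r₁: circular v_c1 = √(μ/r₁) = 42290 m/s; transfer-perihelion v_p = √[μ(2/r₁ − 1/a_t)] = 54110 m/s.
Δv₁ = v_p − v_c1 = 11820 m/s.
At r₂: circular v_c2 = √(μ/r₂) = 19910 m/s; transfer-aphelion v_a = √[μ(2/r₂ − 1/a_t)] = 12000 m/s.
Δv₂ = v_c2 − v_a = 7917 m/s.
Total Δv = Δv₁ + Δv₂ = 19740 m/s = 19.74 km/s.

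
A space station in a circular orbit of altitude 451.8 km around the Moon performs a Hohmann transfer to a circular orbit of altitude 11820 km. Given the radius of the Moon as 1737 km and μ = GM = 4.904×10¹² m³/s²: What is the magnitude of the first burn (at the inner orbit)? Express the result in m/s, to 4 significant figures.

r₁ = 1737 + 451.8 = 2188.8 km = 2.1888×10⁶ m.
r₂ = 1737 + 11820 = 13557 km = 1.3557×10⁷ m.
Transfer ellipse a_t = (r₁ + r₂)/2 = 7.873×10⁶ m.
At r₁: circular v_c1 = √(μ/r₁) = 1497 m/s; transfer-perilune v_p = √[μ(2/r₁ − 1/a_t)] = 1964 m/s.
Δv₁ = v_p − v_c1 = 467.4 m/s.

Δv ≈ 467.4 m/s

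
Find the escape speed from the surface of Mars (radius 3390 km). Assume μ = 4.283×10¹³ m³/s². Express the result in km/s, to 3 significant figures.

r = R = 3.390×10⁶ m.
Escape speed v_esc = √(2μ/r) = √(2 × 4.283×10¹³ / 3.390×10⁶) = √(2.527×10⁷) = 5027 m/s.
= 5.027 km/s.

v_esc ≈ 5.03 km/s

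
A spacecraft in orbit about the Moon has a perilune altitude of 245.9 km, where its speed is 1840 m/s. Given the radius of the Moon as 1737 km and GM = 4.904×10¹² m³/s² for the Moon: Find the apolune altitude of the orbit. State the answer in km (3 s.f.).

r_p = 1737 + 245.9 = 1982.9 km = 1.983×10⁶ m.
Specific energy ε = v²/2 − μ/r = -7.803×10⁵ J/kg, so a = −μ/(2ε) = 3.142×10⁶ m.
The apsides satisfy r_p + r_a = 2a, so the apolune radius is 2a − r_p = 4.301×10⁶ m = 4301.5 km.
Apolune altitude = 4301.5 − 1737 = 2564.5 km.

apolune altitude ≈ 2560 km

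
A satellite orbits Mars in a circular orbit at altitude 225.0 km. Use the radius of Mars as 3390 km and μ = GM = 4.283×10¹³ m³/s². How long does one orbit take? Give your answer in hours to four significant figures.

r = 3390 + 225.0 = 3615.0 km = 3.6150×10⁶ m.
Kepler's third law: T = 2π√(r³/μ) = 2π√((3.615×10⁶)³ / 4.283×10¹³).
r³/μ = 1.103×10⁶ s², so T = 2π × 1.050×10³ = 6.599×10³ s.
Converting: 6.599×10³ s ÷ 3600 = 1.833 hours.

T ≈ 1.833 hours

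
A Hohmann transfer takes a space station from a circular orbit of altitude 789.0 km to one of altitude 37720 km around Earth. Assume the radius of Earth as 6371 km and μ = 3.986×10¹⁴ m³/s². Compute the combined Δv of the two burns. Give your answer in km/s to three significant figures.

r₁ = 6371 + 789.0 = 7160.0 km = 7.1600×10⁶ m.
r₂ = 6371 + 37720 = 44091 km = 4.4091×10⁷ m.
Transfer ellipse a_t = (r₁ + r₂)/2 = 2.563×10⁷ m.
At r₁: circular v_c1 = √(μ/r₁) = 7461 m/s; transfer-perigee v_p = √[μ(2/r₁ − 1/a_t)] = 9787 m/s.
Δv₁ = v_p − v_c1 = 2326 m/s.
At r₂: circular v_c2 = √(μ/r₂) = 3007 m/s; transfer-apogee v_a = √[μ(2/r₂ − 1/a_t)] = 1589 m/s.
Δv₂ = v_c2 − v_a = 1417 m/s.
Total Δv = Δv₁ + Δv₂ = 3743 m/s = 3.743 km/s.

Δv_total ≈ 3.74 km/s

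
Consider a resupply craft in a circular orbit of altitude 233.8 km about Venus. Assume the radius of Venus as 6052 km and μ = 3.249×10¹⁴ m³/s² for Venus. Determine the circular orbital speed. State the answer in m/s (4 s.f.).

r = 6052 + 233.8 = 6285.8 km = 6.2858×10⁶ m.
For a circular orbit v = √(μ/r) = √(3.249×10¹⁴ / 6.286×10⁶) = √(5.169×10⁷) = 7189 m/s.

v ≈ 7189 m/s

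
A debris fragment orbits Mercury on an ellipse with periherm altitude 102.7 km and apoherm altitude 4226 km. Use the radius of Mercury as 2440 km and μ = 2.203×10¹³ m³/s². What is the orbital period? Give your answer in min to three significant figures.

r_p = 2440 + 102.7 = 2542.7 km = 2.5427×10⁶ m.
r_a = 2440 + 4226 = 6666.0 km = 6.6660×10⁶ m.
Semi-major axis a = (r_p + r_a)/2 = (2542.7 + 6666.0)/2 = 4604.4 km = 4.604×10⁶ m.
By Kepler's third law T = 2π√(a³/μ) = 2π × 2.105×10³ = 1.323×10⁴ s.
= 220.4 min.

T ≈ 220 min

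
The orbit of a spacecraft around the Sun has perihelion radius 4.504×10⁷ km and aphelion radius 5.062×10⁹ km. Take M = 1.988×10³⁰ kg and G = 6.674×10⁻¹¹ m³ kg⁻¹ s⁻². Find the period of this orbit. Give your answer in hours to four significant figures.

μ = GM = 6.674×10⁻¹¹ × 1.988×10³⁰ = 1.327×10²⁰ m³/s².
Semi-major axis a = (r_p + r_a)/2 = (4.5040×10⁷ + 5.0620×10⁹)/2 = 2.5535×10⁹ km = 2.554×10¹² m.
By Kepler's third law T = 2π√(a³/μ) = 2π × 3.542×10⁸ = 2.226×10⁹ s.
= 6.183×10⁵ hours.

T ≈ 618300 hours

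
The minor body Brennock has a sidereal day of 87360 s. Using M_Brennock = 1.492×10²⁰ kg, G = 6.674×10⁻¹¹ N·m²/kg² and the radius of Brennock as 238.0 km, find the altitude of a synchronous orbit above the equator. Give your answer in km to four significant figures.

h_sync ≈ 1006 km

μ = GM = 6.674×10⁻¹¹ × 1.492×10²⁰ = 9.958×10⁹ m³/s².
A synchronous orbit has period T, so by Kepler's third law a = (μT²/4π²)^(1/3).
μT²/4π² = 9.958×10⁹ × (8.736×10⁴)² / 39.48 = 1.925×10¹⁸ m³.
a = 1.244×10⁶ m = 1244.0 km.
Altitude h = a − R = 1244.0 − 238.0 = 1006.0 km.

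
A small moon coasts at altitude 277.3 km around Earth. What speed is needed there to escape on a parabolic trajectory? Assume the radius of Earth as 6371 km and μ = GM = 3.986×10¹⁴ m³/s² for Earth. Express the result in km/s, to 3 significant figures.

r = 6371 + 277.3 = 6648.3 km = 6.6483×10⁶ m.
Escape speed v_esc = √(2μ/r) = √(2 × 3.986×10¹⁴ / 6.648×10⁶) = √(1.199×10⁸) = 10950 m/s.
= 10.95 km/s.

v_esc ≈ 11.0 km/s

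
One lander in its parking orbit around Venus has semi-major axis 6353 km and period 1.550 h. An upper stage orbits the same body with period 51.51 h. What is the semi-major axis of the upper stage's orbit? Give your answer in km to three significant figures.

Kepler's third law: a³ ∝ T², so a₂ = a₁ (T₂/T₁)^(2/3).
T₂/T₁ = 33.23, (T₂/T₁)^(2/3) = 10.34.
a₂ = 6353 × 10.34 = 65670 km.

a₂ ≈ 65700 km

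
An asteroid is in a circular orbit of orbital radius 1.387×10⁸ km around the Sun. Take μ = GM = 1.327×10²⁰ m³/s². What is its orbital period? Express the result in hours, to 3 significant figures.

T ≈ 7830 hours

r = 1.387×10⁸ km = 1.387×10¹¹ m.
Kepler's third law: T = 2π√(r³/μ) = 2π√((1.387×10¹¹)³ / 1.327×10²⁰).
r³/μ = 2.011×10¹³ s², so T = 2π × 4.484×10⁶ = 2.817×10⁷ s.
Converting: 2.817×10⁷ s ÷ 3600 = 7826 hours.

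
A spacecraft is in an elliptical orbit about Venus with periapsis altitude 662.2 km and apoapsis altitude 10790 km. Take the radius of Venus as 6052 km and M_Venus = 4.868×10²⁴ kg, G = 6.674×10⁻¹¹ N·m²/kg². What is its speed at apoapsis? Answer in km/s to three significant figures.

v ≈ 3.32 km/s

μ = GM = 6.674×10⁻¹¹ × 4.868×10²⁴ = 3.249×10¹⁴ m³/s².
r_p = 6052 + 662.2 = 6714.2 km = 6.7142×10⁶ m.
r_a = 6052 + 10790 = 16842 km = 1.6842×10⁷ m.
Semi-major axis a = (r_p + r_a)/2 = 11778 km = 1.178×10⁷ m.
Vis-viva: v² = μ(2/r − 1/a) = 3.249×10¹⁴ × (1.188×10⁻⁷ − 8.490×10⁻⁸) = 1.100×10⁷ m²/s².
v = 3316 m/s = 3.316 km/s.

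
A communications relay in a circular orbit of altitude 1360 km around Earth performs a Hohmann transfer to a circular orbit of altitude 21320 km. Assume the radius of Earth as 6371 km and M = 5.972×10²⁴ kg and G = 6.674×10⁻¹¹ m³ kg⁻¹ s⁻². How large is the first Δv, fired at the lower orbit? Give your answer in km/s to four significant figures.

μ = GM = 6.674×10⁻¹¹ × 5.972×10²⁴ = 3.986×10¹⁴ m³/s².
r₁ = 6371 + 1360 = 7731.0 km = 7.7310×10⁶ m.
r₂ = 6371 + 21320 = 27691 km = 2.7691×10⁷ m.
Transfer ellipse a_t = (r₁ + r₂)/2 = 1.771×10⁷ m.
At r₁: circular v_c1 = √(μ/r₁) = 7180 m/s; transfer-perigee v_p = √[μ(2/r₁ − 1/a_t)] = 8978 m/s.
Δv₁ = v_p − v_c1 = 1798 m/s.
= 1.798 km/s.

Δv ≈ 1.798 km/s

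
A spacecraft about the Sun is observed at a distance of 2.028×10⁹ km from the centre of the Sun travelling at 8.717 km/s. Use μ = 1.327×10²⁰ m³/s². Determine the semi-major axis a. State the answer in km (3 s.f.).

a ≈ 2.42×10⁹ km

r = 2.028×10¹² m.
Specific orbital energy ε = v²/2 − μ/r = (8717)²/2 − 1.327×10²⁰/2.028×10¹² = -2.744×10⁷ J/kg.
Since ε = −μ/(2a), a = −μ/(2ε) = 2.418×10¹² m = 2.4179×10⁹ km.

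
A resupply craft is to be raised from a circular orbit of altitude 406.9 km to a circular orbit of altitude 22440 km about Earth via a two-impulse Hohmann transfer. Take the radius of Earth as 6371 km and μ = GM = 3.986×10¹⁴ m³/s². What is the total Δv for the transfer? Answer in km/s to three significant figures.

Δv_total ≈ 3.51 km/s

r₁ = 6371 + 406.9 = 6777.9 km = 6.7779×10⁶ m.
r₂ = 6371 + 22440 = 28811 km = 2.8811×10⁷ m.
Transfer ellipse a_t = (r₁ + r₂)/2 = 1.779×10⁷ m.
At r₁: circular v_c1 = √(μ/r₁) = 7669 m/s; transfer-perigee v_p = √[μ(2/r₁ − 1/a_t)] = 9758 m/s.
Δv₁ = v_p − v_c1 = 2089 m/s.
At r₂: circular v_c2 = √(μ/r₂) = 3720 m/s; transfer-apogee v_a = √[μ(2/r₂ − 1/a_t)] = 2296 m/s.
Δv₂ = v_c2 − v_a = 1424 m/s.
Total Δv = Δv₁ + Δv₂ = 3513 m/s = 3.513 km/s.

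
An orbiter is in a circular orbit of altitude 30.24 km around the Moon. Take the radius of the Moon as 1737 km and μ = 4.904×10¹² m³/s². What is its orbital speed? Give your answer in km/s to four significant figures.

r = 1737 + 30.24 = 1767.2 km = 1.7672×10⁶ m.
For a circular orbit v = √(μ/r) = √(4.904×10¹² / 1.767×10⁶) = √(2.775×10⁶) = 1666 m/s.
That is 1.666 km/s.

v ≈ 1.666 km/s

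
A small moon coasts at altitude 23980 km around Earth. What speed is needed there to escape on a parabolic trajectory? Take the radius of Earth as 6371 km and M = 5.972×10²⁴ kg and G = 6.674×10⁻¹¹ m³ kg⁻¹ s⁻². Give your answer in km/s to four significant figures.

μ = GM = 6.674×10⁻¹¹ × 5.972×10²⁴ = 3.986×10¹⁴ m³/s².
r = 6371 + 23980 = 30351 km = 3.0351×10⁷ m.
Escape speed v_esc = √(2μ/r) = √(2 × 3.986×10¹⁴ / 3.035×10⁷) = √(2.626×10⁷) = 5125 m/s.
= 5.125 km/s.

v_esc ≈ 5.125 km/s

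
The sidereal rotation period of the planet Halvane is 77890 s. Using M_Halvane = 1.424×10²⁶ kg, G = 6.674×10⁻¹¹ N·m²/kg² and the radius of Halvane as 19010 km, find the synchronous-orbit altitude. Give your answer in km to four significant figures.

μ = GM = 6.674×10⁻¹¹ × 1.424×10²⁶ = 9.504×10¹⁵ m³/s².
A synchronous orbit has period T, so by Kepler's third law a = (μT²/4π²)^(1/3).
μT²/4π² = 9.504×10¹⁵ × (7.789×10⁴)² / 39.48 = 1.460×10²⁴ m³.
a = 1.135×10⁸ m = 1.1346×10⁵ km.
Altitude h = a − R = 1.1346×10⁵ − 19010 = 94448 km.

h_sync ≈ 94450 km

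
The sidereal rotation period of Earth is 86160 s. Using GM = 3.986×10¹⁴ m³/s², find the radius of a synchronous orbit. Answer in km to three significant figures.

r_sync ≈ 42200 km

A synchronous orbit has period T, so by Kepler's third law a = (μT²/4π²)^(1/3).
μT²/4π² = 3.986×10¹⁴ × (8.616×10⁴)² / 39.48 = 7.495×10²² m³.
a = 4.216×10⁷ m = 42163 km.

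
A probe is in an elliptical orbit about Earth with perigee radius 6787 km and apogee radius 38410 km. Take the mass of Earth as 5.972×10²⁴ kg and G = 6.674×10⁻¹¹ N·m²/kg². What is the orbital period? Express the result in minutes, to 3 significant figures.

T ≈ 564 minutes

μ = GM = 6.674×10⁻¹¹ × 5.972×10²⁴ = 3.986×10¹⁴ m³/s².
Semi-major axis a = (r_p + r_a)/2 = (6787.0 + 38410)/2 = 22598 km = 2.260×10⁷ m.
By Kepler's third law T = 2π√(a³/μ) = 2π × 5.381×10³ = 3.381×10⁴ s.
= 563.5 minutes.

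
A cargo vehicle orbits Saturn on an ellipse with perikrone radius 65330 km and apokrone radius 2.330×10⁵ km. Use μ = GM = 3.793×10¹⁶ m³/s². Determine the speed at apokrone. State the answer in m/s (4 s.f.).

v ≈ 8444 m/s

Semi-major axis a = (r_p + r_a)/2 = 1.4916×10⁵ km = 1.492×10⁸ m.
Vis-viva: v² = μ(2/r − 1/a) = 3.793×10¹⁶ × (8.584×10⁻⁹ − 6.704×10⁻⁹) = 7.130×10⁷ m²/s².
v = 8444 m/s.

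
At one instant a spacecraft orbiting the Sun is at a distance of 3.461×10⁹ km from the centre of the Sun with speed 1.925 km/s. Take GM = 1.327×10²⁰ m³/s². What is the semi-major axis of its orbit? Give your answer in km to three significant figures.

r = 3.461×10¹² m.
Vis-viva rearranged: 1/a = 2/r − v²/μ = 5.779×10⁻¹³ − 2.792×10⁻¹⁴ = 5.499×10⁻¹³ m⁻¹.
a = 1.818×10¹² m = 1.8184×10⁹ km.

a ≈ 1.82×10⁹ km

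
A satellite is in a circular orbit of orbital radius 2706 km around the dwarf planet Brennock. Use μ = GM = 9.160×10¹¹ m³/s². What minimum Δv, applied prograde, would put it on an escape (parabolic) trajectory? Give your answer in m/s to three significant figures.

Δv ≈ 241 m/s

r = 2706 km = 2.706×10⁶ m.
Circular speed v_c = √(μ/r) = 581.8 m/s.
Escape speed v_esc = √(2μ/r) = √2 × v_c = 822.8 m/s.
Δv = v_esc − v_c = 241.0 m/s.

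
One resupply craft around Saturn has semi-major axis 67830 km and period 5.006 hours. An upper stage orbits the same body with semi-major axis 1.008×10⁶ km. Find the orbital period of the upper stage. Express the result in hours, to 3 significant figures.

T₂ ≈ 287 hours

Kepler's third law: T² ∝ a³, so T₂ = T₁ (a₂/a₁)^(3/2).
a₂/a₁ = 14.86, (a₂/a₁)^(3/2) = 57.29.
T₂ = 5.006 × 57.29 = 286.8 hours.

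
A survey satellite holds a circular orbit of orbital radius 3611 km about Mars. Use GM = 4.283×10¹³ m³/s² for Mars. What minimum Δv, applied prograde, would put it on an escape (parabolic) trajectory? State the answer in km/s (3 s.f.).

r = 3611 km = 3.611×10⁶ m.
Circular speed v_c = √(μ/r) = 3444 m/s.
Escape speed v_esc = √(2μ/r) = √2 × v_c = 4871 m/s.
Δv = v_esc − v_c = 1427 m/s = 1.427 km/s.

Δv ≈ 1.43 km/s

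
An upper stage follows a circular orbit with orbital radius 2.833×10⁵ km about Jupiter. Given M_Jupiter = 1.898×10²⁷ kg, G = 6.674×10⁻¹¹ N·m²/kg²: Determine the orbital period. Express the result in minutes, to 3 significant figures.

μ = GM = 6.674×10⁻¹¹ × 1.898×10²⁷ = 1.267×10¹⁷ m³/s².
r = 2.833×10⁵ km = 2.833×10⁸ m.
Kepler's third law: T = 2π√(r³/μ) = 2π√((2.833×10⁸)³ / 1.267×10¹⁷).
r³/μ = 1.795×10⁸ s², so T = 2π × 1.340×10⁴ = 8.418×10⁴ s.
Converting: 8.418×10⁴ s ÷ 60.00 = 1403 minutes.

T ≈ 1400 minutes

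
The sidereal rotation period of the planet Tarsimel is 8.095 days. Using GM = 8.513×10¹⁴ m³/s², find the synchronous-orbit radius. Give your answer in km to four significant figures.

r_sync ≈ 2.193×10⁵ km

T = 8.095 days = 6.994×10⁵ s.
A synchronous orbit has period T, so by Kepler's third law a = (μT²/4π²)^(1/3).
μT²/4π² = 8.513×10¹⁴ × (6.994×10⁵)² / 39.48 = 1.055×10²⁵ m³.
a = 2.193×10⁸ m = 2.1931×10⁵ km.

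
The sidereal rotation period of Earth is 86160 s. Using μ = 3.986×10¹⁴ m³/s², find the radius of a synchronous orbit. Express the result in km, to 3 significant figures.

A synchronous orbit has period T, so by Kepler's third law a = (μT²/4π²)^(1/3).
μT²/4π² = 3.986×10¹⁴ × (8.616×10⁴)² / 39.48 = 7.495×10²² m³.
a = 4.216×10⁷ m = 42163 km.

r_sync ≈ 42200 km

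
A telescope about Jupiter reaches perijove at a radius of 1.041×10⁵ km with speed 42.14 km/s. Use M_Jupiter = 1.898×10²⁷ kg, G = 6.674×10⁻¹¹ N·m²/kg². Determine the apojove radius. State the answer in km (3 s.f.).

apojove radius ≈ 2.81×10⁵ km

μ = GM = 6.674×10⁻¹¹ × 1.898×10²⁷ = 1.267×10¹⁷ m³/s².
r_p = 1.041×10⁸ m.
Specific energy ε = v²/2 − μ/r = -3.289×10⁸ J/kg, so a = −μ/(2ε) = 1.925×10⁸ m.
The apsides satisfy r_p + r_a = 2a, so the apojove radius is 2a − r_p = 2.810×10⁸ m = 2.8099×10⁵ km.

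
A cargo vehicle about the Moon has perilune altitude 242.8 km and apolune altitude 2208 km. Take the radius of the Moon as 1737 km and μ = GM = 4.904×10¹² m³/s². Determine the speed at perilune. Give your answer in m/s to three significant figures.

r_p = 1737 + 242.8 = 1979.8 km = 1.9798×10⁶ m.
r_a = 1737 + 2208 = 3945.0 km = 3.9450×10⁶ m.
Semi-major axis a = (r_p + r_a)/2 = 2962.4 km = 2.962×10⁶ m.
Vis-viva: v² = μ(2/r − 1/a) = 4.904×10¹² × (1.010×10⁻⁶ − 3.376×10⁻⁷) = 3.299×10⁶ m²/s².
v = 1816 m/s.

v ≈ 1820 m/s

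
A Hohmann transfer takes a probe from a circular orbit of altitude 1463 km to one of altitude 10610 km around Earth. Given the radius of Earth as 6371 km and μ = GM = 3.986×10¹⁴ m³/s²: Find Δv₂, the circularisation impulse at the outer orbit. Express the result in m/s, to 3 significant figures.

r₁ = 6371 + 1463 = 7834.0 km = 7.8340×10⁶ m.
r₂ = 6371 + 10610 = 16981 km = 1.6981×10⁷ m.
Transfer ellipse a_t = (r₁ + r₂)/2 = 1.241×10⁷ m.
At r₁: circular v_c1 = √(μ/r₁) = 7133 m/s; transfer-perigee v_p = √[μ(2/r₁ − 1/a_t)] = 8345 m/s.
At r₂: circular v_c2 = √(μ/r₂) = 4845 m/s; transfer-apogee v_a = √[μ(2/r₂ − 1/a_t)] = 3850 m/s.
Δv₂ = v_c2 − v_a = 995.1 m/s.

Δv ≈ 995 m/s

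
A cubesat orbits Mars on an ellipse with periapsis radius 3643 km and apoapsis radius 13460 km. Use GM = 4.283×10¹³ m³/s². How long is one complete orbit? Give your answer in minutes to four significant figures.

Semi-major axis a = (r_p + r_a)/2 = (3643.0 + 13460)/2 = 8551.5 km = 8.552×10⁶ m.
By Kepler's third law T = 2π√(a³/μ) = 2π × 3.821×10³ = 2.401×10⁴ s.
= 400.1 minutes.

T ≈ 400.1 minutes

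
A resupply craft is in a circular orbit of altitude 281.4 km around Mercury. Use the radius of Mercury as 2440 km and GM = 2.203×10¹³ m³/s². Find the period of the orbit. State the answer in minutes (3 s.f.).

r = 2440 + 281.4 = 2721.4 km = 2.7214×10⁶ m.
Kepler's third law: T = 2π√(r³/μ) = 2π√((2.721×10⁶)³ / 2.203×10¹³).
r³/μ = 9.149×10⁵ s², so T = 2π × 9.565×10² = 6.010×10³ s.
Converting: 6.010×10³ s ÷ 60.00 = 100.2 minutes.

T ≈ 100 minutes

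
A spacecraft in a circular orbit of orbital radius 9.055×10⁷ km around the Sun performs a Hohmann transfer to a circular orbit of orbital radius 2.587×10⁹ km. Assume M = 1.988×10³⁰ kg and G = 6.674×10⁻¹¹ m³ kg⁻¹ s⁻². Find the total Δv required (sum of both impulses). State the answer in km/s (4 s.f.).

μ = GM = 6.674×10⁻¹¹ × 1.988×10³⁰ = 1.327×10²⁰ m³/s².
r₁ = 9.055×10⁷ km = 9.055×10¹⁰ m.
r₂ = 2.587×10⁹ km = 2.587×10¹² m.
Transfer ellipse a_t = (r₁ + r₂)/2 = 1.339×10¹² m.
At r₁: circular v_c1 = √(μ/r₁) = 38280 m/s; transfer-perihelion v_p = √[μ(2/r₁ − 1/a_t)] = 53210 m/s.
Δv₁ = v_p − v_c1 = 14930 m/s.
At r₂: circular v_c2 = √(μ/r₂) = 7161 m/s; transfer-aphelion v_a = √[μ(2/r₂ − 1/a_t)] = 1862 m/s.
Δv₂ = v_c2 − v_a = 5299 m/s.
Total Δv = Δv₁ + Δv₂ = 20230 m/s = 20.23 km/s.

Δv_total ≈ 20.23 km/s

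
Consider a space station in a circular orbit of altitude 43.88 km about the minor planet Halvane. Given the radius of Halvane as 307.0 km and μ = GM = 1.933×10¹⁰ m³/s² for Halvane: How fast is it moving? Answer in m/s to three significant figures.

r = 307.0 + 43.88 = 350.88 km = 3.5088×10⁵ m.
For a circular orbit v = √(μ/r) = √(1.933×10¹⁰ / 3.509×10⁵) = √(5.509×10⁴) = 234.7 m/s.

v ≈ 235 m/s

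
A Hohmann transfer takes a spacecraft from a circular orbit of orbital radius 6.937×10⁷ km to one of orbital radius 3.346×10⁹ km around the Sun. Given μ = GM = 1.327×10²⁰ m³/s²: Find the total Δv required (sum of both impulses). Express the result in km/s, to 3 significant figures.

Δv_total ≈ 22.5 km/s

r₁ = 6.937×10⁷ km = 6.937×10¹⁰ m.
r₂ = 3.346×10⁹ km = 3.346×10¹² m.
Transfer ellipse a_t = (r₁ + r₂)/2 = 1.708×10¹² m.
At r₁: circular v_c1 = √(μ/r₁) = 43740 m/s; transfer-perihelion v_p = √[μ(2/r₁ − 1/a_t)] = 61220 m/s.
Δv₁ = v_p − v_c1 = 17490 m/s.
At r₂: circular v_c2 = √(μ/r₂) = 6298 m/s; transfer-aphelion v_a = √[μ(2/r₂ − 1/a_t)] = 1269 m/s.
Δv₂ = v_c2 − v_a = 5028 m/s.
Total Δv = Δv₁ + Δv₂ = 22510 m/s = 22.51 km/s.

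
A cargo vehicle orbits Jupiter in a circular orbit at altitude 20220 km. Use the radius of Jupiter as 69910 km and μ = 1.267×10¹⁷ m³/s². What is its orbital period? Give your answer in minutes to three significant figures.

T ≈ 252 minutes

r = 69910 + 20220 = 90130 km = 9.0130×10⁷ m.
Kepler's third law: T = 2π√(r³/μ) = 2π√((9.013×10⁷)³ / 1.267×10¹⁷).
r³/μ = 5.779×10⁶ s², so T = 2π × 2.404×10³ = 1.510×10⁴ s.
Converting: 1.510×10⁴ s ÷ 60.00 = 251.7 minutes.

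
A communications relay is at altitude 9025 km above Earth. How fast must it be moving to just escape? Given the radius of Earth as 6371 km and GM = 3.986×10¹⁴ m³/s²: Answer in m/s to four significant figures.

v_esc ≈ 7196 m/s

r = 6371 + 9025 = 15396 km = 1.5396×10⁷ m.
Escape speed v_esc = √(2μ/r) = √(2 × 3.986×10¹⁴ / 1.540×10⁷) = √(5.178×10⁷) = 7196 m/s.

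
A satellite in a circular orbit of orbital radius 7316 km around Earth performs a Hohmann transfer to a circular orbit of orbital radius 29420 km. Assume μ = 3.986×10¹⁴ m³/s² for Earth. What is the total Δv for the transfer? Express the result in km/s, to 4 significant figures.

Δv_total ≈ 3.318 km/s

r₁ = 7316 km = 7.316×10⁶ m.
r₂ = 29420 km = 2.942×10⁷ m.
Transfer ellipse a_t = (r₁ + r₂)/2 = 1.837×10⁷ m.
At r₁: circular v_c1 = √(μ/r₁) = 7381 m/s; transfer-perigee v_p = √[μ(2/r₁ − 1/a_t)] = 9342 m/s.
Δv₁ = v_p − v_c1 = 1960 m/s.
At r₂: circular v_c2 = √(μ/r₂) = 3681 m/s; transfer-apogee v_a = √[μ(2/r₂ − 1/a_t)] = 2323 m/s.
Δv₂ = v_c2 − v_a = 1358 m/s.
Total Δv = Δv₁ + Δv₂ = 3318 m/s = 3.318 km/s.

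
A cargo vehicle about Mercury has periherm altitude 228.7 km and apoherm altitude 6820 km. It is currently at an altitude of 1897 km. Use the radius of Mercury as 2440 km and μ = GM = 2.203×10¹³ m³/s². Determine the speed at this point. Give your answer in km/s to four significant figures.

v ≈ 2.543 km/s

r_p = 2440 + 228.7 = 2668.7 km = 2.6687×10⁶ m.
r_a = 2440 + 6820 = 9260.0 km = 9.2600×10⁶ m.
r = 2440 + 1897 = 4337.0 km = 4.337×10⁶ m.
Semi-major axis a = (r_p + r_a)/2 = 5964.4 km = 5.964×10⁶ m.
Vis-viva: v² = μ(2/r − 1/a) = 2.203×10¹³ × (4.611×10⁻⁷ − 1.677×10⁻⁷) = 6.465×10⁶ m²/s².
v = 2543 m/s = 2.543 km/s.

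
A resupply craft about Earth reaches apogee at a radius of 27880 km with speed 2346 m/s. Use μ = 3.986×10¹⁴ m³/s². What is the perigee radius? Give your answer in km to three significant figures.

perigee radius ≈ 6650 km

r_a = 2.788×10⁷ m.
Specific energy ε = v²/2 − μ/r = -1.155×10⁷ J/kg, so a = −μ/(2ε) = 1.726×10⁷ m.
The apsides satisfy r_p + r_a = 2a, so the perigee radius is 2a − r_a = 6.645×10⁶ m = 6645.4 km.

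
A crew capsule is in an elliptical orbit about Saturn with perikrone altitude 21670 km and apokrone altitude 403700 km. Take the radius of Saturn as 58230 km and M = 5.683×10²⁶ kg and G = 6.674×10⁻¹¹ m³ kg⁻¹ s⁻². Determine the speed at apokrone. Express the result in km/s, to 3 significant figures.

v ≈ 4.92 km/s

μ = GM = 6.674×10⁻¹¹ × 5.683×10²⁶ = 3.793×10¹⁶ m³/s².
r_p = 58230 + 21670 = 79900 km = 7.9900×10⁷ m.
r_a = 58230 + 403700 = 461930 km = 4.6193×10⁸ m.
Semi-major axis a = (r_p + r_a)/2 = 2.7092×10⁵ km = 2.709×10⁸ m.
Vis-viva: v² = μ(2/r − 1/a) = 3.793×10¹⁶ × (4.330×10⁻⁹ − 3.691×10⁻⁹) = 2.422×10⁷ m²/s².
v = 4921 m/s = 4.921 km/s.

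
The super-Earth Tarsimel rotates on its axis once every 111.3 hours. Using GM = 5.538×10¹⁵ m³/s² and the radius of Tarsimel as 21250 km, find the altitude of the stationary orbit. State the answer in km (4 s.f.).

T = 111.3 hours = 4.007×10⁵ s.
A synchronous orbit has period T, so by Kepler's third law a = (μT²/4π²)^(1/3).
μT²/4π² = 5.538×10¹⁵ × (4.007×10⁵)² / 39.48 = 2.252×10²⁵ m³.
a = 2.824×10⁸ m = 2.8240×10⁵ km.
Altitude h = a − R = 2.8240×10⁵ − 21250 = 2.6115×10⁵ km.

h_sync ≈ 2.611×10⁵ km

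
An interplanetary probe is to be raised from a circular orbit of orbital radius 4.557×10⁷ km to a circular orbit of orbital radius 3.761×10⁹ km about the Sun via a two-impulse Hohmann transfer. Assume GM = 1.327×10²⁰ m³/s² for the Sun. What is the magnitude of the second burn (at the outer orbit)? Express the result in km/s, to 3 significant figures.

r₁ = 4.557×10⁷ km = 4.557×10¹⁰ m.
r₂ = 3.761×10⁹ km = 3.761×10¹² m.
Transfer ellipse a_t = (r₁ + r₂)/2 = 1.903×10¹² m.
At r₁: circular v_c1 = √(μ/r₁) = 53960 m/s; transfer-perihelion v_p = √[μ(2/r₁ − 1/a_t)] = 75860 m/s.
At r₂: circular v_c2 = √(μ/r₂) = 5940 m/s; transfer-aphelion v_a = √[μ(2/r₂ − 1/a_t)] = 919.1 m/s.
Δv₂ = v_c2 − v_a = 5021 m/s.
= 5.021 km/s.

Δv ≈ 5.02 km/s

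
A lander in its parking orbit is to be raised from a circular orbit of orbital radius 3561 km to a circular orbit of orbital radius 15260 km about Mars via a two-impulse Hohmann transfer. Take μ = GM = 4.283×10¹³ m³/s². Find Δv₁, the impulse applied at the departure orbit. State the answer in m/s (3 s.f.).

Δv ≈ 948 m/s

r₁ = 3561 km = 3.561×10⁶ m.
r₂ = 15260 km = 1.526×10⁷ m.
Transfer ellipse a_t = (r₁ + r₂)/2 = 9.410×10⁶ m.
At r₁: circular v_c1 = √(μ/r₁) = 3468 m/s; transfer-periapsis v_p = √[μ(2/r₁ − 1/a_t)] = 4416 m/s.
Δv₁ = v_p − v_c1 = 948.2 m/s.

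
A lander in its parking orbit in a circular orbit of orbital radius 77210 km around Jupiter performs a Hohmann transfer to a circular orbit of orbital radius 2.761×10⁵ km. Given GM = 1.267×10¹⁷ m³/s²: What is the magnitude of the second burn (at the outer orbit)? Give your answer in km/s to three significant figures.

Δv ≈ 7.26 km/s

r₁ = 77210 km = 7.721×10⁷ m.
r₂ = 2.761×10⁵ km = 2.761×10⁸ m.
Transfer ellipse a_t = (r₁ + r₂)/2 = 1.767×10⁸ m.
At r₁: circular v_c1 = √(μ/r₁) = 40510 m/s; transfer-perijove v_p = √[μ(2/r₁ − 1/a_t)] = 50640 m/s.
At r₂: circular v_c2 = √(μ/r₂) = 21420 m/s; transfer-apojove v_a = √[μ(2/r₂ − 1/a_t)] = 14160 m/s.
Δv₂ = v_c2 − v_a = 7260 m/s.
= 7.260 km/s.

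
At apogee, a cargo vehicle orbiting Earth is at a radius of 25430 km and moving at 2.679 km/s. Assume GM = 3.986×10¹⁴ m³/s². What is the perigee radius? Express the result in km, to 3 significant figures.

perigee radius ≈ 7550 km

r_a = 2.543×10⁷ m.
Specific energy ε = v²/2 − μ/r = -1.209×10⁷ J/kg, so a = −μ/(2ε) = 1.649×10⁷ m.
The apsides satisfy r_p + r_a = 2a, so the perigee radius is 2a − r_a = 7.551×10⁶ m = 7550.6 km.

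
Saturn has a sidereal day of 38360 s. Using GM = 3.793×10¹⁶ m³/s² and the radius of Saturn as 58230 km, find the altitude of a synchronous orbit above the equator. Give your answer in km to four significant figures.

A synchronous orbit has period T, so by Kepler's third law a = (μT²/4π²)^(1/3).
μT²/4π² = 3.793×10¹⁶ × (3.836×10⁴)² / 39.48 = 1.414×10²⁴ m³.
a = 1.122×10⁸ m = 1.1223×10⁵ km.
Altitude h = a − R = 1.1223×10⁵ − 58230 = 54005 km.

h_sync ≈ 54000 km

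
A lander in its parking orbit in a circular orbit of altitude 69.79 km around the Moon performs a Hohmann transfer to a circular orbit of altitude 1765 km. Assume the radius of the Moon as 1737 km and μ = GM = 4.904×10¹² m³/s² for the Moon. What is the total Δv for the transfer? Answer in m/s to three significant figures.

Δv_total ≈ 452 m/s

r₁ = 1737 + 69.79 = 1806.8 km = 1.8068×10⁶ m.
r₂ = 1737 + 1765 = 3502.0 km = 3.5020×10⁶ m.
Transfer ellipse a_t = (r₁ + r₂)/2 = 2.654×10⁶ m.
At r₁: circular v_c1 = √(μ/r₁) = 1647 m/s; transfer-perilune v_p = √[μ(2/r₁ − 1/a_t)] = 1892 m/s.
Δv₁ = v_p − v_c1 = 244.8 m/s.
At r₂: circular v_c2 = √(μ/r₂) = 1183 m/s; transfer-apolune v_a = √[μ(2/r₂ − 1/a_t)] = 976.3 m/s.
Δv₂ = v_c2 − v_a = 207.0 m/s.
Total Δv = Δv₁ + Δv₂ = 451.9 m/s.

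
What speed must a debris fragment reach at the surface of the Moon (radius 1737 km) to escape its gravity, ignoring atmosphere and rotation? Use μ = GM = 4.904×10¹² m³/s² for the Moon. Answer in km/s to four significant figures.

r = R = 1.737×10⁶ m.
Escape speed v_esc = √(2μ/r) = √(2 × 4.904×10¹² / 1.737×10⁶) = √(5.647×10⁶) = 2376 m/s.
= 2.376 km/s.

v_esc ≈ 2.376 km/s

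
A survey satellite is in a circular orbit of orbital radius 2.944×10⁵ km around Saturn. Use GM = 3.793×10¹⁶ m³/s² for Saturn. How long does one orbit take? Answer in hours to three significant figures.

r = 2.944×10⁵ km = 2.944×10⁸ m.
Kepler's third law: T = 2π√(r³/μ) = 2π√((2.944×10⁸)³ / 3.793×10¹⁶).
r³/μ = 6.727×10⁸ s², so T = 2π × 2.594×10⁴ = 1.630×10⁵ s.
Converting: 1.630×10⁵ s ÷ 3600 = 45.27 hours.

T ≈ 45.3 hours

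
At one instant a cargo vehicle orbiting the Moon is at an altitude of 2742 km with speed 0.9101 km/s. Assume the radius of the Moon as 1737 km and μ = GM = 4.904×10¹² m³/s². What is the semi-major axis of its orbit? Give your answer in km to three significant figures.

r = 1737 + 2742 = 4479.0 km = 4.479×10⁶ m.
Vis-viva rearranged: 1/a = 2/r − v²/μ = 4.465×10⁻⁷ − 1.689×10⁻⁷ = 2.776×10⁻⁷ m⁻¹.
a = 3.602×10⁶ m = 3601.9 km.

a ≈ 3600 km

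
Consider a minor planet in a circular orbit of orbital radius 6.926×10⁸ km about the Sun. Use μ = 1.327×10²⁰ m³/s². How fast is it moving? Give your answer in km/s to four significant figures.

v ≈ 13.84 km/s

r = 6.926×10⁸ km = 6.926×10¹¹ m.
For a circular orbit v = √(μ/r) = √(1.327×10²⁰ / 6.926×10¹¹) = √(1.916×10⁸) = 13840 m/s.
That is 13.84 km/s.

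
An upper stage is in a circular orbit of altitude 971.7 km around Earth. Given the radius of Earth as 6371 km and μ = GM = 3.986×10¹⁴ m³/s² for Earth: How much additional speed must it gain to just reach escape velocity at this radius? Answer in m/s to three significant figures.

Δv ≈ 3050 m/s

r = 6371 + 971.7 = 7342.7 km = 7.3427×10⁶ m.
Circular speed v_c = √(μ/r) = 7368 m/s.
Escape speed v_esc = √(2μ/r) = √2 × v_c = 10420 m/s.
Δv = v_esc − v_c = 3052 m/s.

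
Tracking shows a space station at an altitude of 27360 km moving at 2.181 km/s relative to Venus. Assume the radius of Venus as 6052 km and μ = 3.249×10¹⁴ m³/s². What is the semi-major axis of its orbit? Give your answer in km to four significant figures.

a ≈ 22120 km

r = 6052 + 27360 = 33412 km = 3.341×10⁷ m.
Specific orbital energy ε = v²/2 − μ/r = (2181)²/2 − 3.249×10¹⁴/3.341×10⁷ = -7.346×10⁶ J/kg.
Since ε = −μ/(2a), a = −μ/(2ε) = 2.212×10⁷ m = 22115 km.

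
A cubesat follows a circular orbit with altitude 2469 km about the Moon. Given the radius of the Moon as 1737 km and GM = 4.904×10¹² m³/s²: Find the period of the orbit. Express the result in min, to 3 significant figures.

T ≈ 408 min

r = 1737 + 2469 = 4206.0 km = 4.2060×10⁶ m.
Kepler's third law: T = 2π√(r³/μ) = 2π√((4.206×10⁶)³ / 4.904×10¹²).
r³/μ = 1.517×10⁷ s², so T = 2π × 3.895×10³ = 2.447×10⁴ s.
Converting: 2.447×10⁴ s ÷ 60.00 = 407.9 min.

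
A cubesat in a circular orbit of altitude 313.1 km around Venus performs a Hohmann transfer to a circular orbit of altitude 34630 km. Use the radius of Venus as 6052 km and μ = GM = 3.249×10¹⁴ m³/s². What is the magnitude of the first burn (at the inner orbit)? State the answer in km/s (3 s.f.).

r₁ = 6052 + 313.1 = 6365.1 km = 6.3651×10⁶ m.
r₂ = 6052 + 34630 = 40682 km = 4.0682×10⁷ m.
Transfer ellipse a_t = (r₁ + r₂)/2 = 2.352×10⁷ m.
At r₁: circular v_c1 = √(μ/r₁) = 7145 m/s; transfer-periapsis v_p = √[μ(2/r₁ − 1/a_t)] = 9396 m/s.
Δv₁ = v_p − v_c1 = 2251 m/s.
= 2.251 km/s.

Δv ≈ 2.25 km/s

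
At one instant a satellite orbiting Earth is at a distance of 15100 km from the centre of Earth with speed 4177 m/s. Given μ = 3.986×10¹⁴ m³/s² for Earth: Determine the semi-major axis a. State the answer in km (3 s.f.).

a ≈ 11300 km

r = 1.510×10⁷ m.
Vis-viva rearranged: 1/a = 2/r − v²/μ = 1.325×10⁻⁷ − 4.377×10⁻⁸ = 8.868×10⁻⁸ m⁻¹.
a = 1.128×10⁷ m = 11277 km.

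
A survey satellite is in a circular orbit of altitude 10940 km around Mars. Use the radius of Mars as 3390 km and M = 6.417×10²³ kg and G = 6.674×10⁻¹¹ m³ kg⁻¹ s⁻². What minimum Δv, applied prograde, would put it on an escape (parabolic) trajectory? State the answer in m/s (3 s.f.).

μ = GM = 6.674×10⁻¹¹ × 6.417×10²³ = 4.283×10¹³ m³/s².
r = 3390 + 10940 = 14330 km = 1.4330×10⁷ m.
Circular speed v_c = √(μ/r) = 1729 m/s.
Escape speed v_esc = √(2μ/r) = √2 × v_c = 2445 m/s.
Δv = v_esc − v_c = 716.1 m/s.

Δv ≈ 716 m/s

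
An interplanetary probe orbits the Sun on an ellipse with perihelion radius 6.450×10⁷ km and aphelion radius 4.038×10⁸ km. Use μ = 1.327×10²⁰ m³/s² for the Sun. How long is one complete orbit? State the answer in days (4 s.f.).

T ≈ 715.3 days

Semi-major axis a = (r_p + r_a)/2 = (6.4500×10⁷ + 4.0380×10⁸)/2 = 2.3415×10⁸ km = 2.342×10¹¹ m.
By Kepler's third law T = 2π√(a³/μ) = 2π × 9.836×10⁶ = 6.180×10⁷ s.
= 715.3 days.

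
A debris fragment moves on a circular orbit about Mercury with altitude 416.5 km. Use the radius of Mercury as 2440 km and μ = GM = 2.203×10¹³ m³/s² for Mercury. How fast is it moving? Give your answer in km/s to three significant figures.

v ≈ 2.78 km/s

r = 2440 + 416.5 = 2856.5 km = 2.8565×10⁶ m.
For a circular orbit v = √(μ/r) = √(2.203×10¹³ / 2.856×10⁶) = √(7.712×10⁶) = 2777 m/s.
That is 2.777 km/s.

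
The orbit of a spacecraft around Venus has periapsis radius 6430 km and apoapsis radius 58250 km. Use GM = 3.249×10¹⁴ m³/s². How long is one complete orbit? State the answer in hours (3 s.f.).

Semi-major axis a = (r_p + r_a)/2 = (6430.0 + 58250)/2 = 32340 km = 3.234×10⁷ m.
By Kepler's third law T = 2π√(a³/μ) = 2π × 1.020×10⁴ = 6.411×10⁴ s.
= 17.81 hours.

T ≈ 17.8 hours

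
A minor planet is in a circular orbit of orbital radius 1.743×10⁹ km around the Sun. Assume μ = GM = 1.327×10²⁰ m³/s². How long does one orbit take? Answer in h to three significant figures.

r = 1.743×10⁹ km = 1.743×10¹² m.
Kepler's third law: T = 2π√(r³/μ) = 2π√((1.743×10¹²)³ / 1.327×10²⁰).
r³/μ = 3.990×10¹⁶ s², so T = 2π × 1.998×10⁸ = 1.255×10⁹ s.
Converting: 1.255×10⁹ s ÷ 3600 = 3.486×10⁵ h.

T ≈ 349000 h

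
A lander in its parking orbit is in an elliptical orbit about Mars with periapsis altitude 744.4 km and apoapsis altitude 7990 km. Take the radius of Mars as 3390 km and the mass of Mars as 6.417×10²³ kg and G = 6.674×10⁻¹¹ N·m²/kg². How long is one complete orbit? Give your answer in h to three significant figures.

T ≈ 5.76 h

μ = GM = 6.674×10⁻¹¹ × 6.417×10²³ = 4.283×10¹³ m³/s².
r_p = 3390 + 744.4 = 4134.4 km = 4.1344×10⁶ m.
r_a = 3390 + 7990 = 11380 km = 1.1380×10⁷ m.
Semi-major axis a = (r_p + r_a)/2 = (4134.4 + 11380)/2 = 7757.2 km = 7.757×10⁶ m.
By Kepler's third law T = 2π√(a³/μ) = 2π × 3.301×10³ = 2.074×10⁴ s.
= 5.762 h.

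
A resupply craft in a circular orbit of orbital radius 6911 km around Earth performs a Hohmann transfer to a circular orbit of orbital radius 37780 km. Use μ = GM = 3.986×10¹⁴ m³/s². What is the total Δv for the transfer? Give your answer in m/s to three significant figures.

Δv_total ≈ 3720 m/s

r₁ = 6911 km = 6.911×10⁶ m.
r₂ = 37780 km = 3.778×10⁷ m.
Transfer ellipse a_t = (r₁ + r₂)/2 = 2.235×10⁷ m.
At r₁: circular v_c1 = √(μ/r₁) = 7594 m/s; transfer-perigee v_p = √[μ(2/r₁ − 1/a_t)] = 9875 m/s.
Δv₁ = v_p − v_c1 = 2280 m/s.
At r₂: circular v_c2 = √(μ/r₂) = 3248 m/s; transfer-apogee v_a = √[μ(2/r₂ − 1/a_t)] = 1806 m/s.
Δv₂ = v_c2 − v_a = 1442 m/s.
Total Δv = Δv₁ + Δv₂ = 3722 m/s.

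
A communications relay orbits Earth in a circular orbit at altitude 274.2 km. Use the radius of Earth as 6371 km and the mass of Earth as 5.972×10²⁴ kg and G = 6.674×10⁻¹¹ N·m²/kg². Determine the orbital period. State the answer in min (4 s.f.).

T ≈ 89.85 min

μ = GM = 6.674×10⁻¹¹ × 5.972×10²⁴ = 3.986×10¹⁴ m³/s².
r = 6371 + 274.2 = 6645.2 km = 6.6452×10⁶ m.
Kepler's third law: T = 2π√(r³/μ) = 2π√((6.645×10⁶)³ / 3.986×10¹⁴).
r³/μ = 7.362×10⁵ s², so T = 2π × 8.580×10² = 5.391×10³ s.
Converting: 5.391×10³ s ÷ 60.00 = 89.85 min.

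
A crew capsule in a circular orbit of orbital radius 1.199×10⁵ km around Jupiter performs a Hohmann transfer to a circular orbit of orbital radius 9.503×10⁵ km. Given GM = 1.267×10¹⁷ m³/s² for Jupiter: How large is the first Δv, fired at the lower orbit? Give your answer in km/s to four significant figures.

Δv ≈ 10.81 km/s

r₁ = 1.199×10⁵ km = 1.199×10⁸ m.
r₂ = 9.503×10⁵ km = 9.503×10⁸ m.
Transfer ellipse a_t = (r₁ + r₂)/2 = 5.351×10⁸ m.
At r₁: circular v_c1 = √(μ/r₁) = 32510 m/s; transfer-perijove v_p = √[μ(2/r₁ − 1/a_t)] = 43320 m/s.
Δv₁ = v_p − v_c1 = 10810 m/s.
= 10.81 km/s.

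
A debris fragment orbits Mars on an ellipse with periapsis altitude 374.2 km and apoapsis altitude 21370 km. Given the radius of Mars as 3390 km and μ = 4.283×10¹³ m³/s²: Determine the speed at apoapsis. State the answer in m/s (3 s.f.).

r_p = 3390 + 374.2 = 3764.2 km = 3.7642×10⁶ m.
r_a = 3390 + 21370 = 24760 km = 2.4760×10⁷ m.
Semi-major axis a = (r_p + r_a)/2 = 14262 km = 1.426×10⁷ m.
Vis-viva: v² = μ(2/r − 1/a) = 4.283×10¹³ × (8.078×10⁻⁸ − 7.012×10⁻⁸) = 4.565×10⁵ m²/s².
v = 675.7 m/s.

v ≈ 676 m/s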